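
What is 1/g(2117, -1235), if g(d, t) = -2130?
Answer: -1/2130 ≈ -0.00046948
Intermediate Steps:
1/g(2117, -1235) = 1/(-2130) = -1/2130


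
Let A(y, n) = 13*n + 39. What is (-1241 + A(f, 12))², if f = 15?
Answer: 1094116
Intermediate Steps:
A(y, n) = 39 + 13*n
(-1241 + A(f, 12))² = (-1241 + (39 + 13*12))² = (-1241 + (39 + 156))² = (-1241 + 195)² = (-1046)² = 1094116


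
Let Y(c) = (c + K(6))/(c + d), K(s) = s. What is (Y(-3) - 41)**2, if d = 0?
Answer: 1764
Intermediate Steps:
Y(c) = (6 + c)/c (Y(c) = (c + 6)/(c + 0) = (6 + c)/c)
(Y(-3) - 41)**2 = ((6 - 3)/(-3) - 41)**2 = (-1/3*3 - 41)**2 = (-1 - 41)**2 = (-42)**2 = 1764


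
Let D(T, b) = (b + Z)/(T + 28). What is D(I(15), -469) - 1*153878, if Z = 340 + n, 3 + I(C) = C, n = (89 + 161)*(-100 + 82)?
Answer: -6159749/40 ≈ -1.5399e+5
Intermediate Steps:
n = -4500 (n = 250*(-18) = -4500)
I(C) = -3 + C
Z = -4160 (Z = 340 - 4500 = -4160)
D(T, b) = (-4160 + b)/(28 + T) (D(T, b) = (b - 4160)/(T + 28) = (-4160 + b)/(28 + T))
D(I(15), -469) - 1*153878 = (-4160 - 469)/(28 + (-3 + 15)) - 1*153878 = -4629/(28 + 12) - 153878 = -4629/40 - 153878 = -6159749/40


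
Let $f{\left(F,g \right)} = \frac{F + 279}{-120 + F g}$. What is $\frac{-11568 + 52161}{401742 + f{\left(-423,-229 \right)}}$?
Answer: $\frac{436361219}{4318592570} \approx 0.10104$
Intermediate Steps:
$f{\left(F,g \right)} = \frac{279 + F}{-120 + F g}$
$\frac{-11568 + 52161}{401742 + f{\left(-423,-229 \right)}} = \frac{-11568 + 52161}{401742 + \frac{279 - 423}{-120 - -96867}} = \frac{40593}{401742 + \frac{1}{-120 + 96867} \left(-144\right)} = \frac{40593}{401742 + \frac{1}{96747} \left(-144\right)} = \frac{40593}{401742 - \frac{48}{32249}} = \frac{40593}{\frac{12955777710}{32249}} = 40593 \cdot \frac{32249}{12955777710} = \frac{436361219}{4318592570}$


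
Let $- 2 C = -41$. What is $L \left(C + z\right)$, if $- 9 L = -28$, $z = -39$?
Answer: $- \frac{518}{9} \approx -57.556$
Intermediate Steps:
$C = \frac{41}{2}$ ($C = \left(- \frac{1}{2}\right) \left(-41\right) = \frac{41}{2} \approx 20.5$)
$L = \frac{28}{9}$ ($L = \left(- \frac{1}{9}\right) \left(-28\right) = \frac{28}{9} \approx 3.1111$)
$L \left(C + z\right) = \frac{28 \left(\frac{41}{2} - 39\right)}{9} = \frac{28}{9} \left(- \frac{37}{2}\right) = - \frac{518}{9}$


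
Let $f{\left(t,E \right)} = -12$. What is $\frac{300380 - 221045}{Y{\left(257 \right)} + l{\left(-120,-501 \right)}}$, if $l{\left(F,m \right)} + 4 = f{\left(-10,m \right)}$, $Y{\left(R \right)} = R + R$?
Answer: $\frac{26445}{166} \approx 159.31$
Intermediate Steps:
$Y{\left(R \right)} = 2 R$
$l{\left(F,m \right)} = -16$ ($l{\left(F,m \right)} = -4 - 12 = -16$)
$\frac{300380 - 221045}{Y{\left(257 \right)} + l{\left(-120,-501 \right)}} = \frac{300380 - 221045}{2 \cdot 257 - 16} = \frac{300380 - 221045}{514 - 16} = \frac{79335}{498} = 79335 \cdot \frac{1}{498} = \frac{26445}{166}$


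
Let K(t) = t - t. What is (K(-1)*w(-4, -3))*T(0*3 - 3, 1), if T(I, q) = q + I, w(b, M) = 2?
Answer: 0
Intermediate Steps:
K(t) = 0
T(I, q) = I + q
(K(-1)*w(-4, -3))*T(0*3 - 3, 1) = (0*2)*((0*3 - 3) + 1) = 0*((0 - 3) + 1) = 0*(-3 + 1) = 0*(-2) = 0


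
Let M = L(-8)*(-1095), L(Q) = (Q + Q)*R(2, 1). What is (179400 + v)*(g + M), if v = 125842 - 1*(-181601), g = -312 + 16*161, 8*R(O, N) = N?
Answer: 2168398722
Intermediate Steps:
R(O, N) = N/8
g = 2264 (g = -312 + 2576 = 2264)
L(Q) = Q/4 (L(Q) = (Q + Q)*((1/8)*1) = (2*Q)*(1/8) = Q/4)
v = 307443 (v = 125842 + 181601 = 307443)
M = 2190 (M = ((1/4)*(-8))*(-1095) = -2*(-1095) = 2190)
(179400 + v)*(g + M) = (179400 + 307443)*(2264 + 2190) = 486843*4454 = 2168398722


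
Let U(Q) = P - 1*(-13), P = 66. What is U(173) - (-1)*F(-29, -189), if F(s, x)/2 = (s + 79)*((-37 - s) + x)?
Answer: -19621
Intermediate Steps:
U(Q) = 79 (U(Q) = 66 - 1*(-13) = 66 + 13 = 79)
F(s, x) = 2*(79 + s)*(-37 + x - s) (F(s, x) = 2*((s + 79)*((-37 - s) + x)) = 2*((79 + s)*(-37 + x - s)) = 2*(79 + s)*(-37 + x - s))
U(173) - (-1)*F(-29, -189) = 79 - (-1)*(-5846 - 232*(-29) - 2*(-29)**2 + 158*(-189) + 2*(-29)*(-189)) = 79 - (-1)*(-5846 + 6728 - 2*841 - 29862 + 10962) = 79 - (-1)*(-5846 + 6728 - 1682 - 29862 + 10962) = 79 - (-1)*(-19700) = 79 - 1*19700 = 79 - 19700 = -19621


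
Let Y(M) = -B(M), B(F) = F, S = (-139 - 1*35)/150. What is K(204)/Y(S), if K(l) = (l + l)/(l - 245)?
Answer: -10200/1189 ≈ -8.5786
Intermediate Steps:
S = -29/25 (S = (-139 - 35)*(1/150) = -174*1/150 = -29/25 ≈ -1.1600)
K(l) = 2*l/(-245 + l) (K(l) = (2*l)/(-245 + l) = 2*l/(-245 + l))
Y(M) = -M
K(204)/Y(S) = (2*204/(-245 + 204))/((-1*(-29/25))) = (2*204/(-41))/(29/25) = (2*204*(-1/41))*(25/29) = -408/41*25/29 = -10200/1189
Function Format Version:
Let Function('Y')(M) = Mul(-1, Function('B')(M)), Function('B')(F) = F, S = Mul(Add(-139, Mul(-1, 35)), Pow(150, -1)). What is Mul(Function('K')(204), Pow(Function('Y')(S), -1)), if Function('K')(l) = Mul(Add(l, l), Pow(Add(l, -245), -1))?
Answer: Rational(-10200, 1189) ≈ -8.5786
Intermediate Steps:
S = Rational(-29, 25) (S = Mul(Add(-139, -35), Rational(1, 150)) = Mul(-174, Rational(1, 150)) = Rational(-29, 25) ≈ -1.1600)
Function('K')(l) = Mul(2, l, Pow(Add(-245, l), -1)) (Function('K')(l) = Mul(Mul(2, l), Pow(Add(-245, l), -1)) = Mul(2, l, Pow(Add(-245, l), -1)))
Function('Y')(M) = Mul(-1, M)
Mul(Function('K')(204), Pow(Function('Y')(S), -1)) = Mul(Mul(2, 204, Pow(Add(-245, 204), -1)), Pow(Mul(-1, Rational(-29, 25)), -1)) = Mul(Mul(2, 204, Pow(-41, -1)), Pow(Rational(29, 25), -1)) = Mul(Mul(2, 204, Rational(-1, 41)), Rational(25, 29)) = Mul(Rational(-408, 41), Rational(25, 29)) = Rational(-10200, 1189)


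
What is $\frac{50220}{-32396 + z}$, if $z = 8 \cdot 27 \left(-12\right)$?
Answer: $- \frac{12555}{8747} \approx -1.4353$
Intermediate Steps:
$z = -2592$ ($z = 216 \left(-12\right) = -2592$)
$\frac{50220}{-32396 + z} = \frac{50220}{-32396 - 2592} = \frac{50220}{-34988} = 50220 \left(- \frac{1}{34988}\right) = - \frac{12555}{8747}$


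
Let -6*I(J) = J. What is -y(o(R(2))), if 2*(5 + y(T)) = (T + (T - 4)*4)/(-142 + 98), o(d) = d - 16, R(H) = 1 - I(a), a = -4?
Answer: 1037/264 ≈ 3.9280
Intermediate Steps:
I(J) = -J/6
R(H) = 1/3 (R(H) = 1 - (-1)*(-4)/6 = 1 - 1*2/3 = 1 - 2/3 = 1/3)
o(d) = -16 + d
y(T) = -53/11 - 5*T/88 (y(T) = -5 + ((T + (T - 4)*4)/(-142 + 98))/2 = -5 + ((T + (-4 + T)*4)/(-44))/2 = -5 + ((T + (-16 + 4*T))*(-1/44))/2 = -5 + ((-16 + 5*T)*(-1/44))/2 = -5 + (4/11 - 5*T/44)/2 = -5 + (2/11 - 5*T/88) = -53/11 - 5*T/88)
-y(o(R(2))) = -(-53/11 - 5*(-16 + 1/3)/88) = -(-53/11 - 5/88*(-47/3)) = -(-53/11 + 235/264) = -1*(-1037/264) = 1037/264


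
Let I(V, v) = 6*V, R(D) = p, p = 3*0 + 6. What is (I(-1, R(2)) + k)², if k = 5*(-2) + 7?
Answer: 81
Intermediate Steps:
p = 6 (p = 0 + 6 = 6)
R(D) = 6
k = -3 (k = -10 + 7 = -3)
(I(-1, R(2)) + k)² = (6*(-1) - 3)² = (-6 - 3)² = (-9)² = 81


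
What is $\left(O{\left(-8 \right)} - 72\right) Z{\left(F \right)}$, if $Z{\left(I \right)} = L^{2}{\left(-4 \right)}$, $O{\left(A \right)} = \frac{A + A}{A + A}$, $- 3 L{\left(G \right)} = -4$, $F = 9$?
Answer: $- \frac{1136}{9} \approx -126.22$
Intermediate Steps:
$L{\left(G \right)} = \frac{4}{3}$ ($L{\left(G \right)} = \left(- \frac{1}{3}\right) \left(-4\right) = \frac{4}{3}$)
$O{\left(A \right)} = 1$ ($O{\left(A \right)} = \frac{2 A}{2 A} = 2 A \frac{1}{2 A} = 1$)
$Z{\left(I \right)} = \frac{16}{9}$ ($Z{\left(I \right)} = \left(\frac{4}{3}\right)^{2} = \frac{16}{9}$)
$\left(O{\left(-8 \right)} - 72\right) Z{\left(F \right)} = \left(1 - 72\right) \frac{16}{9} = \left(-71\right) \frac{16}{9} = - \frac{1136}{9}$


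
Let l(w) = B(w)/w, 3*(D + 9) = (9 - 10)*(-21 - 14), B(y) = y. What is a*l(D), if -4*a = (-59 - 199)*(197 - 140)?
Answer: 7353/2 ≈ 3676.5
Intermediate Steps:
a = 7353/2 (a = -(-59 - 199)*(197 - 140)/4 = -(-129)*57/2 = -¼*(-14706) = 7353/2 ≈ 3676.5)
D = 8/3 (D = -9 + ((9 - 10)*(-21 - 14))/3 = -9 + (-1*(-35))/3 = -9 + (⅓)*35 = -9 + 35/3 = 8/3 ≈ 2.6667)
l(w) = 1 (l(w) = w/w = 1)
a*l(D) = (7353/2)*1 = 7353/2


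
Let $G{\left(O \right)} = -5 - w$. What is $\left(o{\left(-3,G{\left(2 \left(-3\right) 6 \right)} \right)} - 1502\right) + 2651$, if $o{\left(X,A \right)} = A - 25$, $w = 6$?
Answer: $1113$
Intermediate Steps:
$G{\left(O \right)} = -11$ ($G{\left(O \right)} = -5 - 6 = -11$)
$o{\left(X,A \right)} = -25 + A$
$\left(o{\left(-3,G{\left(2 \left(-3\right) 6 \right)} \right)} - 1502\right) + 2651 = \left(\left(-25 - 11\right) - 1502\right) + 2651 = \left(-36 - 1502\right) + 2651 = -1538 + 2651 = 1113$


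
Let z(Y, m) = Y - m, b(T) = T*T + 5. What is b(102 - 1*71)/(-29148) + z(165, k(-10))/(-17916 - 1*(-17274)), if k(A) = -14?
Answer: -34748/111387 ≈ -0.31196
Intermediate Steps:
b(T) = 5 + T² (b(T) = T² + 5 = 5 + T²)
b(102 - 1*71)/(-29148) + z(165, k(-10))/(-17916 - 1*(-17274)) = (5 + (102 - 1*71)²)/(-29148) + (165 - 1*(-14))/(-17916 - 1*(-17274)) = (5 + (102 - 71)²)*(-1/29148) + (165 + 14)/(-17916 + 17274) = (5 + 31²)*(-1/29148) + 179/(-642) = (5 + 961)*(-1/29148) + 179*(-1/642) = 966*(-1/29148) - 179/642 = -23/694 - 179/642 = -34748/111387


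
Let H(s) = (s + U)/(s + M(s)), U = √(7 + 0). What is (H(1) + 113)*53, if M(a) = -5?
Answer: 23903/4 - 53*√7/4 ≈ 5940.7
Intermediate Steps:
U = √7 ≈ 2.6458
H(s) = (s + √7)/(-5 + s) (H(s) = (s + √7)/(s - 5) = (s + √7)/(-5 + s))
(H(1) + 113)*53 = ((1 + √7)/(-5 + 1) + 113)*53 = ((1 + √7)/(-4) + 113)*53 = (-(1 + √7)/4 + 113)*53 = ((-¼ - √7/4) + 113)*53 = (451/4 - √7/4)*53 = 23903/4 - 53*√7/4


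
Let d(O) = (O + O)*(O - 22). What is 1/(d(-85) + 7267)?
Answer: 1/25457 ≈ 3.9282e-5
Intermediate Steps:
d(O) = 2*O*(-22 + O) (d(O) = (2*O)*(-22 + O) = 2*O*(-22 + O))
1/(d(-85) + 7267) = 1/(2*(-85)*(-22 - 85) + 7267) = 1/(2*(-85)*(-107) + 7267) = 1/(18190 + 7267) = 1/25457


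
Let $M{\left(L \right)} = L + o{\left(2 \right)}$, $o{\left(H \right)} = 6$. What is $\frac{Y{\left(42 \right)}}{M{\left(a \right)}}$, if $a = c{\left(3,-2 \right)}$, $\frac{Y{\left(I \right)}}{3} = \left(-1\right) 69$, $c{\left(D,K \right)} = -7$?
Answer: $207$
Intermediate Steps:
$Y{\left(I \right)} = -207$ ($Y{\left(I \right)} = 3 \left(\left(-1\right) 69\right) = 3 \left(-69\right) = -207$)
$a = -7$
$M{\left(L \right)} = 6 + L$ ($M{\left(L \right)} = L + 6 = 6 + L$)
$\frac{Y{\left(42 \right)}}{M{\left(a \right)}} = - \frac{207}{6 - 7} = - \frac{207}{-1} = \left(-207\right) \left(-1\right) = 207$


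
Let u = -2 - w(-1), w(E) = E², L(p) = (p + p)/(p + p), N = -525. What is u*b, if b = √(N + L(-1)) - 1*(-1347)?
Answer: -4041 - 6*I*√131 ≈ -4041.0 - 68.673*I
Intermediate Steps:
L(p) = 1 (L(p) = (2*p)/((2*p)) = (2*p)*(1/(2*p)) = 1)
u = -3 (u = -2 - 1*(-1)² = -2 - 1*1 = -2 - 1 = -3)
b = 1347 + 2*I*√131 (b = √(-525 + 1) - 1*(-1347) = √(-524) + 1347 = 2*I*√131 + 1347 = 1347 + 2*I*√131 ≈ 1347.0 + 22.891*I)
u*b = -3*(1347 + 2*I*√131) = -4041 - 6*I*√131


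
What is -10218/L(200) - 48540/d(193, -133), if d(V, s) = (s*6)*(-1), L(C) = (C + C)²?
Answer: -647879497/10640000 ≈ -60.891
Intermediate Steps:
L(C) = 4*C² (L(C) = (2*C)² = 4*C²)
d(V, s) = -6*s (d(V, s) = (6*s)*(-1) = -6*s)
-10218/L(200) - 48540/d(193, -133) = -10218/(4*200²) - 48540/((-6*(-133))) = -10218/(4*40000) - 48540/798 = -10218/160000 - 48540*1/798 = -10218*1/160000 - 8090/133 = -5109/80000 - 8090/133 = -647879497/10640000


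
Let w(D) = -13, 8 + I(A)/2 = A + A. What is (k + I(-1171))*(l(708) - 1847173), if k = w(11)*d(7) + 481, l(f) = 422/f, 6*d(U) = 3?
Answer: 1842033570327/236 ≈ 7.8052e+9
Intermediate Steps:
I(A) = -16 + 4*A (I(A) = -16 + 2*(A + A) = -16 + 2*(2*A) = -16 + 4*A)
d(U) = ½ (d(U) = (⅙)*3 = ½)
k = 949/2 (k = -13*½ + 481 = -13/2 + 481 = 949/2 ≈ 474.50)
(k + I(-1171))*(l(708) - 1847173) = (949/2 + (-16 + 4*(-1171)))*(422/708 - 1847173) = (949/2 + (-16 - 4684))*(422*(1/708) - 1847173) = (949/2 - 4700)*(211/354 - 1847173) = -8451/2*(-653899031/354) = 1842033570327/236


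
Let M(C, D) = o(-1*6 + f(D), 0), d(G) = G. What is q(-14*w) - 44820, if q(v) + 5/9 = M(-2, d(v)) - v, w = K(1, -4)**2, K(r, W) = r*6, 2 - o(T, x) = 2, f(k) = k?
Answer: -398849/9 ≈ -44317.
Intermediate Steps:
o(T, x) = 0 (o(T, x) = 2 - 1*2 = 2 - 2 = 0)
K(r, W) = 6*r
M(C, D) = 0
w = 36 (w = (6*1)**2 = 6**2 = 36)
q(v) = -5/9 - v (q(v) = -5/9 + (0 - v) = -5/9 - v)
q(-14*w) - 44820 = (-5/9 - (-14)*36) - 44820 = (-5/9 - 1*(-504)) - 44820 = (-5/9 + 504) - 44820 = 4531/9 - 44820 = -398849/9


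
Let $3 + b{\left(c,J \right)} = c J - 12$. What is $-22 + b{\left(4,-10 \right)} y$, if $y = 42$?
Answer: $-2332$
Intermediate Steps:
$b{\left(c,J \right)} = -15 + J c$ ($b{\left(c,J \right)} = -3 + \left(c J - 12\right) = -3 + \left(J c - 12\right) = -3 + \left(-12 + J c\right) = -15 + J c$)
$-22 + b{\left(4,-10 \right)} y = -22 + \left(-15 - 40\right) 42 = -22 - 2310 = -2332$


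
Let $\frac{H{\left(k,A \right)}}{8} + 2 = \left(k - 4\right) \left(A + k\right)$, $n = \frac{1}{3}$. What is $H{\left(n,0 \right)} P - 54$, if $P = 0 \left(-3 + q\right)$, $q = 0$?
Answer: $-54$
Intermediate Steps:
$n = \frac{1}{3} \approx 0.33333$
$H{\left(k,A \right)} = -16 + 8 \left(-4 + k\right) \left(A + k\right)$ ($H{\left(k,A \right)} = -16 + 8 \left(k - 4\right) \left(A + k\right) = -16 + 8 \left(-4 + k\right) \left(A + k\right)$)
$P = 0$ ($P = 0 \left(-3 + 0\right) = 0 \left(-3\right) = 0$)
$H{\left(n,0 \right)} P - 54 = \left(-16 - 0 - \frac{32}{3} + \frac{8}{9} + 8 \cdot 0 \cdot \frac{1}{3}\right) 0 - 54 = \left(-16 + 0 - \frac{32}{3} + 8 \cdot \frac{1}{9} + 0\right) 0 - 54 = \left(-16 + 0 - \frac{32}{3} + \frac{8}{9} + 0\right) 0 - 54 = \left(- \frac{232}{9}\right) 0 - 54 = 0 - 54 = -54$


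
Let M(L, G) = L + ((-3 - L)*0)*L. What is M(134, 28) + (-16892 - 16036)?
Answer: -32794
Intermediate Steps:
M(L, G) = L (M(L, G) = L + 0*L = L + 0 = L)
M(134, 28) + (-16892 - 16036) = 134 + (-16892 - 16036) = 134 - 32928 = -32794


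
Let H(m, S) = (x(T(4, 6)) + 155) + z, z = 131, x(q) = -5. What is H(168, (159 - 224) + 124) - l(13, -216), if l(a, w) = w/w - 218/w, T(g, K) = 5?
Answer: 30131/108 ≈ 278.99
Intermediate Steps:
l(a, w) = 1 - 218/w
H(m, S) = 281 (H(m, S) = (-5 + 155) + 131 = 150 + 131 = 281)
H(168, (159 - 224) + 124) - l(13, -216) = 281 - (-218 - 216)/(-216) = 281 - (-1)*(-434)/216 = 281 - 1*217/108 = 281 - 217/108 = 30131/108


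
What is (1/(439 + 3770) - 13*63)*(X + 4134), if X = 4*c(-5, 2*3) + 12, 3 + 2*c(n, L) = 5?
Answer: -14305755500/4209 ≈ -3.3988e+6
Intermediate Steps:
c(n, L) = 1 (c(n, L) = -3/2 + (½)*5 = -3/2 + 5/2 = 1)
X = 16 (X = 4*1 + 12 = 4 + 12 = 16)
(1/(439 + 3770) - 13*63)*(X + 4134) = (1/(439 + 3770) - 13*63)*(16 + 4134) = (1/4209 - 819)*4150 = -3447170/4209*4150 = -14305755500/4209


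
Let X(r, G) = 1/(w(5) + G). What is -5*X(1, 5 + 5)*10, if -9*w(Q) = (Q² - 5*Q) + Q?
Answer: -90/17 ≈ -5.2941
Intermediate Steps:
w(Q) = -Q²/9 + 4*Q/9 (w(Q) = -((Q² - 5*Q) + Q)/9 = -(Q² - 4*Q)/9 = -Q²/9 + 4*Q/9)
X(r, G) = 1/(-5/9 + G) (X(r, G) = 1/((⅑)*5*(4 - 1*5) + G) = 1/((⅑)*5*(4 - 5) + G) = 1/((⅑)*5*(-1) + G) = 1/(-5/9 + G))
-5*X(1, 5 + 5)*10 = -45/(-5 + 9*(5 + 5))*10 = -45/(-5 + 9*10)*10 = -45/(-5 + 90)*10 = -45/85*10 = -5*9/85*10 = -9/17*10 = -90/17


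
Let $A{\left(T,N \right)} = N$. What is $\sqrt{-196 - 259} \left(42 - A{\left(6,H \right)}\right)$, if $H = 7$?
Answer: $35 i \sqrt{455} \approx 746.58 i$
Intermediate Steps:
$\sqrt{-196 - 259} \left(42 - A{\left(6,H \right)}\right) = \sqrt{-196 - 259} \left(42 - 7\right) = \sqrt{-455} \left(42 - 7\right) = i \sqrt{455} \cdot 35 = 35 i \sqrt{455}$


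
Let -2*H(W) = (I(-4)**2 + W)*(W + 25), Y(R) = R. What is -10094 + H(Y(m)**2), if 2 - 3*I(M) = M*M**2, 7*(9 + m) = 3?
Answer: -90135544/2401 ≈ -37541.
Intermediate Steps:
m = -60/7 (m = -9 + (1/7)*3 = -9 + 3/7 = -60/7 ≈ -8.5714)
I(M) = 2/3 - M**3/3 (I(M) = 2/3 - M*M**2/3 = 2/3 - M**3/3)
H(W) = -(25 + W)*(484 + W)/2 (H(W) = -((2/3 - 1/3*(-4)**3)**2 + W)*(W + 25)/2 = -((2/3 - 1/3*(-64))**2 + W)*(25 + W)/2 = -((2/3 + 64/3)**2 + W)*(25 + W)/2 = -(22**2 + W)*(25 + W)/2 = -(484 + W)*(25 + W)/2 = -(25 + W)*(484 + W)/2)
-10094 + H(Y(m)**2) = -10094 + (-6050 - 509*(-60/7)**2/2 - ((-60/7)**2)**2/2) = -10094 + (-6050 - 509/2*3600/49 - (3600/49)**2/2) = -10094 + (-6050 - 916200/49 - 1/2*12960000/2401) = -10094 + (-6050 - 916200/49 - 6480000/2401) = -10094 - 65899850/2401 = -90135544/2401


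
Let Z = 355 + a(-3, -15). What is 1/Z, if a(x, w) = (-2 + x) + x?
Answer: 1/347 ≈ 0.0028818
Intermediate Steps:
a(x, w) = -2 + 2*x
Z = 347 (Z = 355 + (-2 + 2*(-3)) = 355 + (-2 - 6) = 355 - 8 = 347)
1/Z = 1/347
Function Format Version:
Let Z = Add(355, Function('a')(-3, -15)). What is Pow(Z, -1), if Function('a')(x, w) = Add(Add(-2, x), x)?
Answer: Rational(1, 347) ≈ 0.0028818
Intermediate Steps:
Function('a')(x, w) = Add(-2, Mul(2, x))
Z = 347 (Z = Add(355, Add(-2, Mul(2, -3))) = Add(355, Add(-2, -6)) = Add(355, -8) = 347)
Pow(Z, -1) = Pow(347, -1) = Rational(1, 347)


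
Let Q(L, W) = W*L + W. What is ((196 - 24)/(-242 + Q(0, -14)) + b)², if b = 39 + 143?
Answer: 134676025/4096 ≈ 32880.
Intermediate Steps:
Q(L, W) = W + L*W (Q(L, W) = L*W + W = W + L*W)
b = 182
((196 - 24)/(-242 + Q(0, -14)) + b)² = ((196 - 24)/(-242 - 14*(1 + 0)) + 182)² = (172/(-242 - 14*1) + 182)² = (172/(-242 - 14) + 182)² = (172/(-256) + 182)² = (172*(-1/256) + 182)² = (-43/64 + 182)² = (11605/64)² = 134676025/4096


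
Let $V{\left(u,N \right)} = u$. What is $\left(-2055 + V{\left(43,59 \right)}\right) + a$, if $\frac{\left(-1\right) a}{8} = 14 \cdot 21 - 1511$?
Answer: $7724$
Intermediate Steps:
$a = 9736$ ($a = - 8 \left(14 \cdot 21 - 1511\right) = - 8 \left(294 - 1511\right) = \left(-8\right) \left(-1217\right) = 9736$)
$\left(-2055 + V{\left(43,59 \right)}\right) + a = \left(-2055 + 43\right) + 9736 = -2012 + 9736 = 7724$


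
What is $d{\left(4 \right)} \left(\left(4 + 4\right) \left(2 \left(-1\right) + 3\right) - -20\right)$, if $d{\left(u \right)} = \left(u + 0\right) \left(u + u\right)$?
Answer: $896$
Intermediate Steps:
$d{\left(u \right)} = 2 u^{2}$ ($d{\left(u \right)} = u 2 u = 2 u^{2}$)
$d{\left(4 \right)} \left(\left(4 + 4\right) \left(2 \left(-1\right) + 3\right) - -20\right) = 2 \cdot 4^{2} \left(\left(4 + 4\right) \left(2 \left(-1\right) + 3\right) - -20\right) = 2 \cdot 16 \left(8 \left(-2 + 3\right) + 20\right) = 32 \left(8 \cdot 1 + 20\right) = 32 \left(8 + 20\right) = 32 \cdot 28 = 896$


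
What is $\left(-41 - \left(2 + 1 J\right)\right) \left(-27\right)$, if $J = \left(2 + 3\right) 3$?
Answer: $1566$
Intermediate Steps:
$J = 15$ ($J = 5 \cdot 3 = 15$)
$\left(-41 - \left(2 + 1 J\right)\right) \left(-27\right) = \left(-41 - \left(2 + 1 \cdot 15\right)\right) \left(-27\right) = \left(-41 - 17\right) \left(-27\right) = \left(-58\right) \left(-27\right) = 1566$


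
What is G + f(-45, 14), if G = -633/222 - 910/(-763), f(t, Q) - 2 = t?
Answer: -360217/8066 ≈ -44.659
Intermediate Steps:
f(t, Q) = 2 + t
G = -13379/8066 (G = -633*1/222 - 910*(-1/763) = -211/74 + 130/109 = -13379/8066 ≈ -1.6587)
G + f(-45, 14) = -13379/8066 + (2 - 45) = -13379/8066 - 43 = -360217/8066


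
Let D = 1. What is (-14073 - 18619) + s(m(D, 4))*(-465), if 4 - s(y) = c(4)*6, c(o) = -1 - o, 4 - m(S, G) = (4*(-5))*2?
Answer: -48502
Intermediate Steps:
m(S, G) = 44 (m(S, G) = 4 - 4*(-5)*2 = 4 - (-20)*2 = 4 - 1*(-40) = 4 + 40 = 44)
s(y) = 34 (s(y) = 4 - (-1 - 1*4)*6 = 4 - (-1 - 4)*6 = 4 - (-5)*6 = 4 - 1*(-30) = 4 + 30 = 34)
(-14073 - 18619) + s(m(D, 4))*(-465) = (-14073 - 18619) + 34*(-465) = -32692 - 15810 = -48502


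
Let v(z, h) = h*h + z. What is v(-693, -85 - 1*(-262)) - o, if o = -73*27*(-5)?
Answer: 20781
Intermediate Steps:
o = 9855 (o = -1971*(-5) = 9855)
v(z, h) = z + h² (v(z, h) = h² + z = z + h²)
v(-693, -85 - 1*(-262)) - o = (-693 + (-85 - 1*(-262))²) - 1*9855 = (-693 + (-85 + 262)²) - 9855 = (-693 + 177²) - 9855 = (-693 + 31329) - 9855 = 30636 - 9855 = 20781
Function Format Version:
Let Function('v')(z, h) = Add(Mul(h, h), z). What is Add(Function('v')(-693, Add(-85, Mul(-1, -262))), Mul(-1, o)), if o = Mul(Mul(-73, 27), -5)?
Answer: 20781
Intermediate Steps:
o = 9855 (o = Mul(-1971, -5) = 9855)
Function('v')(z, h) = Add(z, Pow(h, 2)) (Function('v')(z, h) = Add(Pow(h, 2), z) = Add(z, Pow(h, 2)))
Add(Function('v')(-693, Add(-85, Mul(-1, -262))), Mul(-1, o)) = Add(Add(-693, Pow(Add(-85, Mul(-1, -262)), 2)), Mul(-1, 9855)) = Add(Add(-693, Pow(Add(-85, 262), 2)), -9855) = Add(Add(-693, Pow(177, 2)), -9855) = Add(Add(-693, 31329), -9855) = Add(30636, -9855) = 20781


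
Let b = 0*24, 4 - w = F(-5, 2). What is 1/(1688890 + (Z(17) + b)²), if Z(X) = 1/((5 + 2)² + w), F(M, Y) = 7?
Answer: 2116/3573691241 ≈ 5.9210e-7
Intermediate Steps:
w = -3 (w = 4 - 1*7 = 4 - 7 = -3)
b = 0
Z(X) = 1/46 (Z(X) = 1/((5 + 2)² - 3) = 1/(7² - 3) = 1/(49 - 3) = 1/46)
1/(1688890 + (Z(17) + b)²) = 1/(1688890 + (1/46 + 0)²) = 1/(1688890 + (1/46)²) = 1/(1688890 + 1/2116) = 1/(3573691241/2116) = 2116/3573691241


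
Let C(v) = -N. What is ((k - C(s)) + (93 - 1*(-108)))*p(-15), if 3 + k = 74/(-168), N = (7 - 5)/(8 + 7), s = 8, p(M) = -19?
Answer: -525863/140 ≈ -3756.2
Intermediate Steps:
N = 2/15 ≈ 0.13333
k = -289/84 (k = -3 + 74/(-168) = -3 + 74*(-1/168) = -3 - 37/84 = -289/84 ≈ -3.4405)
C(v) = -2/15 (C(v) = -1*2/15 = -2/15)
((k - C(s)) + (93 - 1*(-108)))*p(-15) = ((-289/84 - 1*(-2/15)) + (93 - 1*(-108)))*(-19) = ((-289/84 + 2/15) + (93 + 108))*(-19) = (-463/140 + 201)*(-19) = (27677/140)*(-19) = -525863/140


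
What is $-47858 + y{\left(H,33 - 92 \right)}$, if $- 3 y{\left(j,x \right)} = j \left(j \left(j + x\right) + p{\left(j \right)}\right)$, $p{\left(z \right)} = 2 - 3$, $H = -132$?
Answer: $1061426$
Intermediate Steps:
$p{\left(z \right)} = -1$
$y{\left(j,x \right)} = - \frac{j \left(-1 + j \left(j + x\right)\right)}{3}$ ($y{\left(j,x \right)} = - \frac{j \left(j \left(j + x\right) - 1\right)}{3} = - \frac{j \left(-1 + j \left(j + x\right)\right)}{3}$)
$-47858 + y{\left(H,33 - 92 \right)} = -47858 + \frac{1}{3} \left(-132\right) \left(1 - \left(-132\right)^{2} - - 132 \left(33 - 92\right)\right) = -47858 + \frac{1}{3} \left(-132\right) \left(1 - 17424 - - 132 \left(33 - 92\right)\right) = -47858 + \frac{1}{3} \left(-132\right) \left(1 - 17424 - \left(-132\right) \left(-59\right)\right) = -47858 + \frac{1}{3} \left(-132\right) \left(1 - 17424 - 7788\right) = -47858 + \frac{1}{3} \left(-132\right) \left(-25211\right) = -47858 + 1109284 = 1061426$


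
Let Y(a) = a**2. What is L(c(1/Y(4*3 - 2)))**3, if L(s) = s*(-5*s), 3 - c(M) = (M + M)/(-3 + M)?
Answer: -65988485866518075125/714540961348201 ≈ -92351.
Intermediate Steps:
c(M) = 3 - 2*M/(-3 + M) (c(M) = 3 - (M + M)/(-3 + M) = 3 - 2*M/(-3 + M))
L(s) = -5*s**2
L(c(1/Y(4*3 - 2)))**3 = (-5*(-9 + 1/((4*3 - 2)**2))**2/(-3 + 1/((4*3 - 2)**2))**2)**3 = (-5*(-9 + 1/((12 - 2)**2))**2/(-3 + 1/((12 - 2)**2))**2)**3 = (-5*(-9 + 1/(10**2))**2/(-3 + 1/(10**2))**2)**3 = (-5*(-9 + 1/100)**2/(-3 + 1/100)**2)**3 = (-5*(-899/100/(-299/100))**2)**3 = (-5*(-100/299*(-899/100))**2)**3 = (-5*(899/299)**2)**3 = (-5*808201/89401)**3 = (-4041005/89401)**3 = -65988485866518075125/714540961348201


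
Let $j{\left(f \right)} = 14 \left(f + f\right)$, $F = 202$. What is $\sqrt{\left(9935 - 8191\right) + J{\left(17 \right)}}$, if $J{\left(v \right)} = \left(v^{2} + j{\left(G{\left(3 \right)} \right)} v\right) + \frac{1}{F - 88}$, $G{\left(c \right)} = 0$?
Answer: $\frac{\sqrt{26420982}}{114} \approx 45.089$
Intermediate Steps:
$j{\left(f \right)} = 28 f$ ($j{\left(f \right)} = 14 \cdot 2 f = 28 f$)
$J{\left(v \right)} = \frac{1}{114} + v^{2}$ ($J{\left(v \right)} = \left(v^{2} + 28 \cdot 0 v\right) + \frac{1}{202 - 88} = \left(v^{2} + 0 v\right) + \frac{1}{114} = \left(v^{2} + 0\right) + \frac{1}{114} = v^{2} + \frac{1}{114} = \frac{1}{114} + v^{2}$)
$\sqrt{\left(9935 - 8191\right) + J{\left(17 \right)}} = \sqrt{\left(9935 - 8191\right) + \left(\frac{1}{114} + 17^{2}\right)} = \sqrt{1744 + \left(\frac{1}{114} + 289\right)} = \sqrt{1744 + \frac{32947}{114}} = \sqrt{\frac{231763}{114}} = \frac{\sqrt{26420982}}{114}$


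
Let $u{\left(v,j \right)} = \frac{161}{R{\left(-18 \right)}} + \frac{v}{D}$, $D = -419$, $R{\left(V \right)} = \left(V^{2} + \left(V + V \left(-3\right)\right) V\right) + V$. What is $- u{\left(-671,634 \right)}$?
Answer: $- \frac{162023}{143298} \approx -1.1307$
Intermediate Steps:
$R{\left(V \right)} = V - V^{2}$ ($R{\left(V \right)} = \left(V^{2} + \left(V - 3 V\right) V\right) + V = \left(V^{2} + - 2 V V\right) + V = \left(V^{2} - 2 V^{2}\right) + V = - V^{2} + V = V - V^{2}$)
$u{\left(v,j \right)} = - \frac{161}{342} - \frac{v}{419}$ ($u{\left(v,j \right)} = \frac{161}{\left(-18\right) \left(1 - -18\right)} + \frac{v}{-419} = \frac{161}{\left(-18\right) \left(1 + 18\right)} + v \left(- \frac{1}{419}\right) = \frac{161}{\left(-18\right) 19} - \frac{v}{419} = \frac{161}{-342} - \frac{v}{419} = 161 \left(- \frac{1}{342}\right) - \frac{v}{419} = - \frac{161}{342} - \frac{v}{419}$)
$- u{\left(-671,634 \right)} = - (- \frac{161}{342} - - \frac{671}{419}) = - (- \frac{161}{342} + \frac{671}{419}) = \left(-1\right) \frac{162023}{143298} = - \frac{162023}{143298}$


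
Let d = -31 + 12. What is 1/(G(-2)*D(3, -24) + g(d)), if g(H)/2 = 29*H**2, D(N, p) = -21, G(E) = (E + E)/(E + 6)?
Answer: 1/20959 ≈ 4.7712e-5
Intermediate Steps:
G(E) = 2*E/(6 + E) (G(E) = (2*E)/(6 + E) = 2*E/(6 + E))
d = -19
g(H) = 58*H**2 (g(H) = 2*(29*H**2) = 58*H**2)
1/(G(-2)*D(3, -24) + g(d)) = 1/((2*(-2)/(6 - 2))*(-21) + 58*(-19)**2) = 1/((2*(-2)/4)*(-21) + 58*361) = 1/((2*(-2)*(1/4))*(-21) + 20938) = 1/(-1*(-21) + 20938) = 1/(21 + 20938) = 1/20959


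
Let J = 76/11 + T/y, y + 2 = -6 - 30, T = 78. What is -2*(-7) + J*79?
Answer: 83111/209 ≈ 397.66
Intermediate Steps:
y = -38 (y = -2 + (-6 - 30) = -2 - 36 = -38)
J = 1015/209 (J = 76/11 + 78/(-38) = 76*(1/11) + 78*(-1/38) = 76/11 - 39/19 = 1015/209 ≈ 4.8565)
-2*(-7) + J*79 = -2*(-7) + (1015/209)*79 = 14 + 80185/209 = 83111/209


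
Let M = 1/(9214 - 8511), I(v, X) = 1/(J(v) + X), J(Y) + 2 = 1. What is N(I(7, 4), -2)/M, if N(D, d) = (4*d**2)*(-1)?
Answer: -11248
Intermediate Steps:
J(Y) = -1 (J(Y) = -2 + 1 = -1)
I(v, X) = 1/(-1 + X)
N(D, d) = -4*d**2
M = 1/703 ≈ 0.0014225
N(I(7, 4), -2)/M = (-4*(-2)**2)/(1/703) = -4*4*703 = -16*703 = -11248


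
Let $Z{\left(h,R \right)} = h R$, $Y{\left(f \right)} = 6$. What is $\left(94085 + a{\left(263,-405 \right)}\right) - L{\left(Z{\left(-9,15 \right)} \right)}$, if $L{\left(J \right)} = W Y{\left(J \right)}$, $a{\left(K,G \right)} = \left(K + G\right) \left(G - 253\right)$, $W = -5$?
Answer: $187551$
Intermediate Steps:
$a{\left(K,G \right)} = \left(-253 + G\right) \left(G + K\right)$ ($a{\left(K,G \right)} = \left(G + K\right) \left(-253 + G\right) = \left(-253 + G\right) \left(G + K\right)$)
$Z{\left(h,R \right)} = R h$
$L{\left(J \right)} = -30$ ($L{\left(J \right)} = \left(-5\right) 6 = -30$)
$\left(94085 + a{\left(263,-405 \right)}\right) - L{\left(Z{\left(-9,15 \right)} \right)} = \left(94085 - \left(70589 - 164025\right)\right) - -30 = \left(94085 + \left(164025 + 102465 - 66539 - 106515\right)\right) + 30 = \left(94085 + 93436\right) + 30 = 187521 + 30 = 187551$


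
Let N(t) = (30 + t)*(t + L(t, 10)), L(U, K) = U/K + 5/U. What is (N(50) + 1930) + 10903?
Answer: 17241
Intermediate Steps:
L(U, K) = 5/U + U/K
N(t) = (30 + t)*(5/t + 11*t/10) (N(t) = (30 + t)*(t + (5/t + t/10)) = (30 + t)*(5/t + 11*t/10))
(N(50) + 1930) + 10903 = ((5 + 33*50 + 150/50 + (11/10)*50²) + 1930) + 10903 = ((5 + 1650 + 150*(1/50) + (11/10)*2500) + 1930) + 10903 = ((5 + 1650 + 3 + 2750) + 1930) + 10903 = (4408 + 1930) + 10903 = 6338 + 10903 = 17241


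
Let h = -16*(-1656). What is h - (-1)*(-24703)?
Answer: 1793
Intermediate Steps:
h = 26496
h - (-1)*(-24703) = 26496 - (-1)*(-24703) = 26496 - 1*24703 = 26496 - 24703 = 1793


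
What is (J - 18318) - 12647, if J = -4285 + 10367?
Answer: -24883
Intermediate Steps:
J = 6082
(J - 18318) - 12647 = (6082 - 18318) - 12647 = -12236 - 12647 = -24883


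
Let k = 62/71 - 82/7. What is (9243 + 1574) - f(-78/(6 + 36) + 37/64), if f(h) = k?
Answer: 5381437/497 ≈ 10828.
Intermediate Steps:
k = -5388/497 (k = 62*(1/71) - 82*⅐ = 62/71 - 82/7 = -5388/497 ≈ -10.841)
f(h) = -5388/497
(9243 + 1574) - f(-78/(6 + 36) + 37/64) = (9243 + 1574) - 1*(-5388/497) = 10817 + 5388/497 = 5381437/497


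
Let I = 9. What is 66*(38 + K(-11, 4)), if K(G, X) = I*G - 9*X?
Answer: -6402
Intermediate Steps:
K(G, X) = -9*X + 9*G (K(G, X) = 9*G - 9*X = -9*X + 9*G)
66*(38 + K(-11, 4)) = 66*(38 + (-9*4 + 9*(-11))) = 66*(38 + (-36 - 99)) = 66*(38 - 135) = 66*(-97) = -6402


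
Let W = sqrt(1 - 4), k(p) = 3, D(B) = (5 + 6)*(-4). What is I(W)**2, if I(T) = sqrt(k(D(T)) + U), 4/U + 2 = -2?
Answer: 2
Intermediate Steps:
U = -1 (U = 4/(-2 - 2) = 4/(-4) = 4*(-1/4) = -1)
D(B) = -44 (D(B) = 11*(-4) = -44)
W = I*sqrt(3) (W = sqrt(-3) = I*sqrt(3) ≈ 1.732*I)
I(T) = sqrt(2) (I(T) = sqrt(3 - 1) = sqrt(2))
I(W)**2 = (sqrt(2))**2 = 2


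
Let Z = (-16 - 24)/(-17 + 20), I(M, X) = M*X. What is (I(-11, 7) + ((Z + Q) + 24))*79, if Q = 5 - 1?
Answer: -14773/3 ≈ -4924.3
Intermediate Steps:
Z = -40/3 ≈ -13.333
Q = 4
(I(-11, 7) + ((Z + Q) + 24))*79 = (-11*7 + ((-40/3 + 4) + 24))*79 = (-77 + (-28/3 + 24))*79 = (-77 + 44/3)*79 = -187/3*79 = -14773/3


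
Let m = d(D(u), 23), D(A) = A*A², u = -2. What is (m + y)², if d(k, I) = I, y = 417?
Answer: 193600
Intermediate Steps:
D(A) = A³
m = 23
(m + y)² = (23 + 417)² = 440² = 193600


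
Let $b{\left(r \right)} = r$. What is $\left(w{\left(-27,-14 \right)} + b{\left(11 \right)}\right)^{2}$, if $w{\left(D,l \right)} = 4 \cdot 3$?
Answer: $529$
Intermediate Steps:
$w{\left(D,l \right)} = 12$
$\left(w{\left(-27,-14 \right)} + b{\left(11 \right)}\right)^{2} = \left(12 + 11\right)^{2} = 23^{2} = 529$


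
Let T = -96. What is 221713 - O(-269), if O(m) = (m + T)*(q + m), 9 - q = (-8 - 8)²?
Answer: 33373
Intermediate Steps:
q = -247 (q = 9 - (-8 - 8)² = 9 - 1*(-16)² = 9 - 1*256 = 9 - 256 = -247)
O(m) = (-247 + m)*(-96 + m) (O(m) = (m - 96)*(-247 + m) = (-96 + m)*(-247 + m) = (-247 + m)*(-96 + m))
221713 - O(-269) = 221713 - (23712 + (-269)² - 343*(-269)) = 221713 - (23712 + 72361 + 92267) = 221713 - 1*188340 = 221713 - 188340 = 33373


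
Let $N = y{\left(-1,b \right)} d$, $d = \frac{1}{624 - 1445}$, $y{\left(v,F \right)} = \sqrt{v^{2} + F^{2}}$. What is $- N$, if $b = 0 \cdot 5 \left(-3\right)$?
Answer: $\frac{1}{821} \approx 0.001218$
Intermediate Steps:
$b = 0$ ($b = 0 \left(-3\right) = 0$)
$y{\left(v,F \right)} = \sqrt{F^{2} + v^{2}}$
$d = - \frac{1}{821}$ ($d = \frac{1}{-821} = - \frac{1}{821} \approx -0.001218$)
$N = - \frac{1}{821}$ ($N = \sqrt{0^{2} + \left(-1\right)^{2}} \left(- \frac{1}{821}\right) = \sqrt{0 + 1} \left(- \frac{1}{821}\right) = \sqrt{1} \left(- \frac{1}{821}\right) = 1 \left(- \frac{1}{821}\right) = - \frac{1}{821} \approx -0.001218$)
$- N = \left(-1\right) \left(- \frac{1}{821}\right) = \frac{1}{821}$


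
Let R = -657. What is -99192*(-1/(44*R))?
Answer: -8266/2409 ≈ -3.4313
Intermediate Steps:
-99192*(-1/(44*R)) = -99192/((-44*(-657))) = -99192/28908 = -99192*1/28908 = -8266/2409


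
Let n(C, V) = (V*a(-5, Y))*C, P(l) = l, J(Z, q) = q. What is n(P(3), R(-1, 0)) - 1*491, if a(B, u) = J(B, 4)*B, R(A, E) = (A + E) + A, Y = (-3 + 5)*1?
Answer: -371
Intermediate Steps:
Y = 2 (Y = 2*1 = 2)
R(A, E) = E + 2*A
a(B, u) = 4*B
n(C, V) = -20*C*V (n(C, V) = (V*(4*(-5)))*C = (V*(-20))*C = (-20*V)*C = -20*C*V)
n(P(3), R(-1, 0)) - 1*491 = -20*3*(0 + 2*(-1)) - 1*491 = -20*3*(0 - 2) - 491 = -20*3*(-2) - 491 = 120 - 491 = -371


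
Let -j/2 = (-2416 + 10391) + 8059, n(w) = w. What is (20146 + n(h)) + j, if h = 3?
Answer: -11919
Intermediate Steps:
j = -32068 (j = -2*((-2416 + 10391) + 8059) = -2*(7975 + 8059) = -2*16034 = -32068)
(20146 + n(h)) + j = (20146 + 3) - 32068 = 20149 - 32068 = -11919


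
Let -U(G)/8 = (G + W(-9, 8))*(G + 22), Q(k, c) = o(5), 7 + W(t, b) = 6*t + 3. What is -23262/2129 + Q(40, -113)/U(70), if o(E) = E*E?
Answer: -205503209/18803328 ≈ -10.929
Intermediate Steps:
o(E) = E²
W(t, b) = -4 + 6*t (W(t, b) = -7 + (6*t + 3) = -7 + (3 + 6*t) = -4 + 6*t)
Q(k, c) = 25 (Q(k, c) = 5² = 25)
U(G) = -8*(-58 + G)*(22 + G) (U(G) = -8*(G + (-4 + 6*(-9)))*(G + 22) = -8*(G + (-4 - 54))*(22 + G) = -8*(G - 58)*(22 + G) = -8*(-58 + G)*(22 + G))
-23262/2129 + Q(40, -113)/U(70) = -23262/2129 + 25/(10208 - 8*70² + 288*70) = -23262*1/2129 + 25/(10208 - 8*4900 + 20160) = -23262/2129 + 25/(10208 - 39200 + 20160) = -23262/2129 + 25/(-8832) = -23262/2129 + 25*(-1/8832) = -23262/2129 - 25/8832 = -205503209/18803328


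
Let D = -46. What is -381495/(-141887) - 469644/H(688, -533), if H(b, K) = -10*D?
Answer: -722400984/709435 ≈ -1018.3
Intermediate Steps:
H(b, K) = 460 (H(b, K) = -10*(-46) = 460)
-381495/(-141887) - 469644/H(688, -533) = -381495/(-141887) - 469644/460 = -381495*(-1/141887) - 469644*1/460 = 381495/141887 - 117411/115 = -722400984/709435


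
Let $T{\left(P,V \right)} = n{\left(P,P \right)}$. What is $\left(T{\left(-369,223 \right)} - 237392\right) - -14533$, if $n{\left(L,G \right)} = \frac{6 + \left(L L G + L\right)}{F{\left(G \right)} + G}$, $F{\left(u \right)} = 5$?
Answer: $- \frac{7719226}{91} \approx -84827.0$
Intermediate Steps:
$n{\left(L,G \right)} = \frac{6 + L + G L^{2}}{5 + G}$ ($n{\left(L,G \right)} = \frac{6 + \left(L L G + L\right)}{5 + G} = \frac{6 + \left(L^{2} G + L\right)}{5 + G} = \frac{6 + \left(G L^{2} + L\right)}{5 + G} = \frac{6 + \left(L + G L^{2}\right)}{5 + G} = \frac{6 + L + G L^{2}}{5 + G}$)
$T{\left(P,V \right)} = \frac{6 + P + P^{3}}{5 + P}$ ($T{\left(P,V \right)} = \frac{6 + P + P P^{2}}{5 + P} = \frac{6 + P + P^{3}}{5 + P}$)
$\left(T{\left(-369,223 \right)} - 237392\right) - -14533 = \left(\frac{6 - 369 + \left(-369\right)^{3}}{5 - 369} - 237392\right) - -14533 = \left(\frac{6 - 369 - 50243409}{-364} - 237392\right) + 14533 = \left(\left(- \frac{1}{364}\right) \left(-50243772\right) - 237392\right) + 14533 = \left(\frac{12560943}{91} - 237392\right) + 14533 = - \frac{9041729}{91} + 14533 = - \frac{7719226}{91}$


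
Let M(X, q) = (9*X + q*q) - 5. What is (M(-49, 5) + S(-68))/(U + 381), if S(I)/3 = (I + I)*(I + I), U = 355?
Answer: 55067/736 ≈ 74.819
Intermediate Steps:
M(X, q) = -5 + q**2 + 9*X (M(X, q) = (9*X + q**2) - 5 = (q**2 + 9*X) - 5 = -5 + q**2 + 9*X)
S(I) = 12*I**2 (S(I) = 3*((I + I)*(I + I)) = 3*((2*I)*(2*I)) = 3*(4*I**2) = 12*I**2)
(M(-49, 5) + S(-68))/(U + 381) = ((-5 + 5**2 + 9*(-49)) + 12*(-68)**2)/(355 + 381) = ((-5 + 25 - 441) + 12*4624)/736 = (-421 + 55488)*(1/736) = 55067*(1/736) = 55067/736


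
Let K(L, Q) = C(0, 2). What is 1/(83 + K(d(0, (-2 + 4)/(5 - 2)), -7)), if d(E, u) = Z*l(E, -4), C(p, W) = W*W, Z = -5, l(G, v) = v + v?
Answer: 1/87 ≈ 0.011494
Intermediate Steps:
l(G, v) = 2*v
C(p, W) = W**2
d(E, u) = 40 (d(E, u) = -10*(-4) = -5*(-8) = 40)
K(L, Q) = 4 (K(L, Q) = 2**2 = 4)
1/(83 + K(d(0, (-2 + 4)/(5 - 2)), -7)) = 1/(83 + 4) = 1/87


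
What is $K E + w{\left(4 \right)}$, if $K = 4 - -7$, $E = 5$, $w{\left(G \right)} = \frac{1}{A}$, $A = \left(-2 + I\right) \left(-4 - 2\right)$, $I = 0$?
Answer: $\frac{661}{12} \approx 55.083$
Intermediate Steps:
$A = 12$ ($A = \left(-2 + 0\right) \left(-4 - 2\right) = \left(-2\right) \left(-6\right) = 12$)
$w{\left(G \right)} = \frac{1}{12}$
$K = 11$ ($K = 4 + 7 = 11$)
$K E + w{\left(4 \right)} = 11 \cdot 5 + \frac{1}{12} = 55 + \frac{1}{12} = \frac{661}{12}$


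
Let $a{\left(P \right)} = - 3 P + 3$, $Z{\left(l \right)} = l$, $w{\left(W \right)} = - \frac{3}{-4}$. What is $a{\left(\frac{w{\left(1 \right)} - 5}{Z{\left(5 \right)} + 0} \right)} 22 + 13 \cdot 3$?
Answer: $\frac{1611}{10} \approx 161.1$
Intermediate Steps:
$w{\left(W \right)} = \frac{3}{4}$ ($w{\left(W \right)} = \left(-3\right) \left(- \frac{1}{4}\right) = \frac{3}{4}$)
$a{\left(P \right)} = 3 - 3 P$
$a{\left(\frac{w{\left(1 \right)} - 5}{Z{\left(5 \right)} + 0} \right)} 22 + 13 \cdot 3 = \left(3 - 3 \frac{\frac{3}{4} - 5}{5 + 0}\right) 22 + 13 \cdot 3 = \left(3 - 3 \left(- \frac{17}{4 \cdot 5}\right)\right) 22 + 39 = \left(3 - 3 \left(\left(- \frac{17}{4}\right) \frac{1}{5}\right)\right) 22 + 39 = \left(3 - - \frac{51}{20}\right) 22 + 39 = \left(3 + \frac{51}{20}\right) 22 + 39 = \frac{111}{20} \cdot 22 + 39 = \frac{1221}{10} + 39 = \frac{1611}{10}$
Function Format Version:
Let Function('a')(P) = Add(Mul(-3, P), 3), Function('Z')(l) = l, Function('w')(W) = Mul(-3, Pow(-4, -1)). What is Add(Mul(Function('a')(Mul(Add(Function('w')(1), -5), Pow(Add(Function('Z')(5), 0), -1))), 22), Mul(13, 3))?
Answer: Rational(1611, 10) ≈ 161.10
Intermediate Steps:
Function('w')(W) = Rational(3, 4) (Function('w')(W) = Mul(-3, Rational(-1, 4)) = Rational(3, 4))
Function('a')(P) = Add(3, Mul(-3, P))
Add(Mul(Function('a')(Mul(Add(Function('w')(1), -5), Pow(Add(Function('Z')(5), 0), -1))), 22), Mul(13, 3)) = Add(Mul(Add(3, Mul(-3, Mul(Add(Rational(3, 4), -5), Pow(Add(5, 0), -1)))), 22), Mul(13, 3)) = Add(Mul(Add(3, Mul(-3, Mul(Rational(-17, 4), Pow(5, -1)))), 22), 39) = Add(Mul(Add(3, Mul(-3, Mul(Rational(-17, 4), Rational(1, 5)))), 22), 39) = Add(Mul(Add(3, Mul(-3, Rational(-17, 20))), 22), 39) = Add(Mul(Add(3, Rational(51, 20)), 22), 39) = Add(Mul(Rational(111, 20), 22), 39) = Add(Rational(1221, 10), 39) = Rational(1611, 10)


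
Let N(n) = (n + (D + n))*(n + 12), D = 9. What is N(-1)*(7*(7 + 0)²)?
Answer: 26411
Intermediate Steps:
N(n) = (9 + 2*n)*(12 + n) (N(n) = (n + (9 + n))*(n + 12) = (9 + 2*n)*(12 + n))
N(-1)*(7*(7 + 0)²) = (108 + 2*(-1)² + 33*(-1))*(7*(7 + 0)²) = (108 + 2*1 - 33)*(7*7²) = (108 + 2 - 33)*(7*49) = 77*343 = 26411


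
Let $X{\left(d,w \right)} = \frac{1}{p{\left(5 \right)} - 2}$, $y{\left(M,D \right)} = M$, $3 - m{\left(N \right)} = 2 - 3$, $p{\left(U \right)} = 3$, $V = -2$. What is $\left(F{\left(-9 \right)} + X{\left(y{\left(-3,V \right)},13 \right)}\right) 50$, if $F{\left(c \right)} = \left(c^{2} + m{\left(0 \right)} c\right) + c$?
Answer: $1850$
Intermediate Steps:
$m{\left(N \right)} = 4$ ($m{\left(N \right)} = 3 - \left(2 - 3\right) = 3 - -1 = 3 + 1 = 4$)
$X{\left(d,w \right)} = 1$ ($X{\left(d,w \right)} = \frac{1}{3 - 2} = 1^{-1} = 1$)
$F{\left(c \right)} = c^{2} + 5 c$ ($F{\left(c \right)} = \left(c^{2} + 4 c\right) + c = c^{2} + 5 c$)
$\left(F{\left(-9 \right)} + X{\left(y{\left(-3,V \right)},13 \right)}\right) 50 = \left(- 9 \left(5 - 9\right) + 1\right) 50 = \left(\left(-9\right) \left(-4\right) + 1\right) 50 = \left(36 + 1\right) 50 = 37 \cdot 50 = 1850$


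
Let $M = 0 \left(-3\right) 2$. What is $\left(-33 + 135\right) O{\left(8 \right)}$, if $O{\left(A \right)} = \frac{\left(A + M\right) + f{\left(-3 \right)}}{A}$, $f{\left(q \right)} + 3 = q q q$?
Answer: $- \frac{561}{2} \approx -280.5$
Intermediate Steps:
$M = 0$ ($M = 0 \cdot 2 = 0$)
$f{\left(q \right)} = -3 + q^{3}$ ($f{\left(q \right)} = -3 + q q q = -3 + q^{2} q = -3 + q^{3}$)
$O{\left(A \right)} = \frac{-30 + A}{A}$ ($O{\left(A \right)} = \frac{\left(A + 0\right) + \left(-3 + \left(-3\right)^{3}\right)}{A} = \frac{A - 30}{A} = \frac{-30 + A}{A}$)
$\left(-33 + 135\right) O{\left(8 \right)} = \left(-33 + 135\right) \frac{-30 + 8}{8} = 102 \cdot \frac{1}{8} \left(-22\right) = 102 \left(- \frac{11}{4}\right) = - \frac{561}{2}$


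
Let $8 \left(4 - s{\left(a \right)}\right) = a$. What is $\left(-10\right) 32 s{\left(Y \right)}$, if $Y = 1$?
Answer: $-1240$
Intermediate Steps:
$s{\left(a \right)} = 4 - \frac{a}{8}$
$\left(-10\right) 32 s{\left(Y \right)} = \left(-10\right) 32 \left(4 - \frac{1}{8}\right) = - 320 \left(4 - \frac{1}{8}\right) = \left(-320\right) \frac{31}{8} = -1240$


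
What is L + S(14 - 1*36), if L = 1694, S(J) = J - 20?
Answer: 1652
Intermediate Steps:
S(J) = -20 + J
L + S(14 - 1*36) = 1694 + (-20 + (14 - 1*36)) = 1694 + (-20 + (14 - 36)) = 1694 + (-20 - 22) = 1694 - 42 = 1652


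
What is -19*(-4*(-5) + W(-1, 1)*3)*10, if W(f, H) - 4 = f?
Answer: -5510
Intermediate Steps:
W(f, H) = 4 + f
-19*(-4*(-5) + W(-1, 1)*3)*10 = -19*(-4*(-5) + (4 - 1)*3)*10 = -19*(20 + 3*3)*10 = -19*(20 + 9)*10 = -19*29*10 = -551*10 = -5510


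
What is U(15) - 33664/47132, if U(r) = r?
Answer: 168329/11783 ≈ 14.286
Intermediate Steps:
U(15) - 33664/47132 = 15 - 33664/47132 = 15 - 1*8416/11783 = 15 - 8416/11783 = 168329/11783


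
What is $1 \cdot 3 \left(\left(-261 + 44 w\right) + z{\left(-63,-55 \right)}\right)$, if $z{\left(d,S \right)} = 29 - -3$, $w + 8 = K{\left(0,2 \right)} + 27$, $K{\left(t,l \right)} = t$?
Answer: $1821$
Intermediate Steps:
$w = 19$ ($w = -8 + \left(0 + 27\right) = -8 + 27 = 19$)
$z{\left(d,S \right)} = 32$ ($z{\left(d,S \right)} = 29 + 3 = 32$)
$1 \cdot 3 \left(\left(-261 + 44 w\right) + z{\left(-63,-55 \right)}\right) = 1 \cdot 3 \left(\left(-261 + 44 \cdot 19\right) + 32\right) = 3 \left(\left(-261 + 836\right) + 32\right) = 3 \left(575 + 32\right) = 3 \cdot 607 = 1821$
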